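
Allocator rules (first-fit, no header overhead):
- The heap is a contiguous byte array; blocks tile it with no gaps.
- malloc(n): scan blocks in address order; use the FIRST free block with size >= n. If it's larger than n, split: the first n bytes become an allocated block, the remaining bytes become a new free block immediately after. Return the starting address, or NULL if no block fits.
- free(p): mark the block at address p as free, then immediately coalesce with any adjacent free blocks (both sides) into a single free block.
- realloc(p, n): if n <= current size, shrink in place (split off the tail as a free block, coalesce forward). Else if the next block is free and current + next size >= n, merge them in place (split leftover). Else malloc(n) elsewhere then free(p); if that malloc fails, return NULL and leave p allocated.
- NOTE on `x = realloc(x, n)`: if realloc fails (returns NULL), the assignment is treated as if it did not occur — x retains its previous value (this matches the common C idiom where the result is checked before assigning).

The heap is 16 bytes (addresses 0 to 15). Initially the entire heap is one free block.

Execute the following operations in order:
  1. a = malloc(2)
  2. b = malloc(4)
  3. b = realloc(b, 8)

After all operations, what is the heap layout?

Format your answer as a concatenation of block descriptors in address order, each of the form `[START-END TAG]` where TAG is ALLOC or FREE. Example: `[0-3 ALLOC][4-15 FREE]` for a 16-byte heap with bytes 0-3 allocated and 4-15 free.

Answer: [0-1 ALLOC][2-9 ALLOC][10-15 FREE]

Derivation:
Op 1: a = malloc(2) -> a = 0; heap: [0-1 ALLOC][2-15 FREE]
Op 2: b = malloc(4) -> b = 2; heap: [0-1 ALLOC][2-5 ALLOC][6-15 FREE]
Op 3: b = realloc(b, 8) -> b = 2; heap: [0-1 ALLOC][2-9 ALLOC][10-15 FREE]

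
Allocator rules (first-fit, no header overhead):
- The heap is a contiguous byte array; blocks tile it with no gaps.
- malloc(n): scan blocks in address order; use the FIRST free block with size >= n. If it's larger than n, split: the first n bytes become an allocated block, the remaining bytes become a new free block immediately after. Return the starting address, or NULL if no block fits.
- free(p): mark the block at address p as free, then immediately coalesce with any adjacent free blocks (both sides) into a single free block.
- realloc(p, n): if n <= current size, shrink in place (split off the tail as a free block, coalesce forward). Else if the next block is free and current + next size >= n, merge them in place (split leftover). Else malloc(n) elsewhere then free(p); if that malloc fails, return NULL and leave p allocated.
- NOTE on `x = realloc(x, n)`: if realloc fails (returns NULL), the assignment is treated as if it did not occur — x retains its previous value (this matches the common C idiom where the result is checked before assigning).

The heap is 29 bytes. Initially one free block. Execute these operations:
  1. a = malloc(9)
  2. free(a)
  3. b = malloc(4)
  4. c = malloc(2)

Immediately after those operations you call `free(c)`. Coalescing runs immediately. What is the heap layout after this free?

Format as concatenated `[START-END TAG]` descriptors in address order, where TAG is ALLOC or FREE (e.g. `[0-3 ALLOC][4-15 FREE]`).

Answer: [0-3 ALLOC][4-28 FREE]

Derivation:
Op 1: a = malloc(9) -> a = 0; heap: [0-8 ALLOC][9-28 FREE]
Op 2: free(a) -> (freed a); heap: [0-28 FREE]
Op 3: b = malloc(4) -> b = 0; heap: [0-3 ALLOC][4-28 FREE]
Op 4: c = malloc(2) -> c = 4; heap: [0-3 ALLOC][4-5 ALLOC][6-28 FREE]
free(c): c = 4 -> block [4-5 ALLOC]; mark free, coalesce with adjacent free neighbors -> [0-3 ALLOC][4-28 FREE]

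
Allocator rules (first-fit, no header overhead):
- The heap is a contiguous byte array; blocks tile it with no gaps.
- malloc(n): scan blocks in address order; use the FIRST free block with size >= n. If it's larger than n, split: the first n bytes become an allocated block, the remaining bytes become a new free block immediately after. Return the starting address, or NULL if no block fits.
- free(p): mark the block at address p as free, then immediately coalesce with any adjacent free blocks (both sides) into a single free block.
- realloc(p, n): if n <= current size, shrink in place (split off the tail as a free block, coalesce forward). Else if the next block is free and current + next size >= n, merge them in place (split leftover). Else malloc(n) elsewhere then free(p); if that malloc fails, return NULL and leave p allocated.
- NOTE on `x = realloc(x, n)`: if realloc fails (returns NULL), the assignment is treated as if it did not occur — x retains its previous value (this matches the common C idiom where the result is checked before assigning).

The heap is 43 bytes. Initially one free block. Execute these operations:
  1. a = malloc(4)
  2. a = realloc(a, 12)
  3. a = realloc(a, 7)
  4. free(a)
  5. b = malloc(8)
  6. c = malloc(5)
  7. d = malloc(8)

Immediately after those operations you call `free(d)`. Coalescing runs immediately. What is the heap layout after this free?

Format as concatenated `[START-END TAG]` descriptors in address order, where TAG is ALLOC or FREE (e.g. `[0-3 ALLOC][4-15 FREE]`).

Op 1: a = malloc(4) -> a = 0; heap: [0-3 ALLOC][4-42 FREE]
Op 2: a = realloc(a, 12) -> a = 0; heap: [0-11 ALLOC][12-42 FREE]
Op 3: a = realloc(a, 7) -> a = 0; heap: [0-6 ALLOC][7-42 FREE]
Op 4: free(a) -> (freed a); heap: [0-42 FREE]
Op 5: b = malloc(8) -> b = 0; heap: [0-7 ALLOC][8-42 FREE]
Op 6: c = malloc(5) -> c = 8; heap: [0-7 ALLOC][8-12 ALLOC][13-42 FREE]
Op 7: d = malloc(8) -> d = 13; heap: [0-7 ALLOC][8-12 ALLOC][13-20 ALLOC][21-42 FREE]
free(d): d = 13 -> block [13-20 ALLOC]; mark free, coalesce with adjacent free neighbors -> [0-7 ALLOC][8-12 ALLOC][13-42 FREE]

Answer: [0-7 ALLOC][8-12 ALLOC][13-42 FREE]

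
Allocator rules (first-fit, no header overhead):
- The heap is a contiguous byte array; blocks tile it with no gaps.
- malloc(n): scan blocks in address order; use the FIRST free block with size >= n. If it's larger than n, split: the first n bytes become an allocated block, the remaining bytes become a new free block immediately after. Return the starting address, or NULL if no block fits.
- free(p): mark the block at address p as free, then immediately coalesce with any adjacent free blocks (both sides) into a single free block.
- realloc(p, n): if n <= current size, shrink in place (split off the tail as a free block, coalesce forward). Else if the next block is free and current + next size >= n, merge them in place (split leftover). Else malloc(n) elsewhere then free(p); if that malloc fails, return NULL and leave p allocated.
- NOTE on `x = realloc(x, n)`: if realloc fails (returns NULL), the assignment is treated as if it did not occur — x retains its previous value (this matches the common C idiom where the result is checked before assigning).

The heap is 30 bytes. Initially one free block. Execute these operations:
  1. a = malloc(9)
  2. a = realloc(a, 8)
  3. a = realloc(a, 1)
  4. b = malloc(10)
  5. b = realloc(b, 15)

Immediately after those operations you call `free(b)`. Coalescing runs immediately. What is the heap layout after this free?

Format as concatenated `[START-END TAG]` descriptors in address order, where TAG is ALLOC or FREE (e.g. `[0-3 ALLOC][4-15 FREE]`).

Op 1: a = malloc(9) -> a = 0; heap: [0-8 ALLOC][9-29 FREE]
Op 2: a = realloc(a, 8) -> a = 0; heap: [0-7 ALLOC][8-29 FREE]
Op 3: a = realloc(a, 1) -> a = 0; heap: [0-0 ALLOC][1-29 FREE]
Op 4: b = malloc(10) -> b = 1; heap: [0-0 ALLOC][1-10 ALLOC][11-29 FREE]
Op 5: b = realloc(b, 15) -> b = 1; heap: [0-0 ALLOC][1-15 ALLOC][16-29 FREE]
free(b): b = 1 -> block [1-15 ALLOC]; mark free, coalesce with adjacent free neighbors -> [0-0 ALLOC][1-29 FREE]

Answer: [0-0 ALLOC][1-29 FREE]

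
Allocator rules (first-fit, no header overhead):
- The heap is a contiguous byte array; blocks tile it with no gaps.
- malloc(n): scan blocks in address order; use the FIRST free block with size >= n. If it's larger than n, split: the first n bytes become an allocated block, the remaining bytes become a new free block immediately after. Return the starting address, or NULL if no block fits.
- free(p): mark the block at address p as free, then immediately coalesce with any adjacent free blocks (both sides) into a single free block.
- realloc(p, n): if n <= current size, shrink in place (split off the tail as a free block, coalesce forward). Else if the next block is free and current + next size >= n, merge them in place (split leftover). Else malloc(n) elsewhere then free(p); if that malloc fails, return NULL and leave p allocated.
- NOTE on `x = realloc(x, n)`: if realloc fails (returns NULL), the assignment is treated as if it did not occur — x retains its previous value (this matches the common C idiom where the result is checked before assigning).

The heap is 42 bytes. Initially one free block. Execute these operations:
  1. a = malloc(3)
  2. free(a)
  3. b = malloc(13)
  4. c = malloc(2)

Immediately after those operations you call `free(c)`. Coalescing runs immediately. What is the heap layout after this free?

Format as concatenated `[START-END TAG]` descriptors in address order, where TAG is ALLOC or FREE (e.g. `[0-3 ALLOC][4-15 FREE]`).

Answer: [0-12 ALLOC][13-41 FREE]

Derivation:
Op 1: a = malloc(3) -> a = 0; heap: [0-2 ALLOC][3-41 FREE]
Op 2: free(a) -> (freed a); heap: [0-41 FREE]
Op 3: b = malloc(13) -> b = 0; heap: [0-12 ALLOC][13-41 FREE]
Op 4: c = malloc(2) -> c = 13; heap: [0-12 ALLOC][13-14 ALLOC][15-41 FREE]
free(c): c = 13 -> block [13-14 ALLOC]; mark free, coalesce with adjacent free neighbors -> [0-12 ALLOC][13-41 FREE]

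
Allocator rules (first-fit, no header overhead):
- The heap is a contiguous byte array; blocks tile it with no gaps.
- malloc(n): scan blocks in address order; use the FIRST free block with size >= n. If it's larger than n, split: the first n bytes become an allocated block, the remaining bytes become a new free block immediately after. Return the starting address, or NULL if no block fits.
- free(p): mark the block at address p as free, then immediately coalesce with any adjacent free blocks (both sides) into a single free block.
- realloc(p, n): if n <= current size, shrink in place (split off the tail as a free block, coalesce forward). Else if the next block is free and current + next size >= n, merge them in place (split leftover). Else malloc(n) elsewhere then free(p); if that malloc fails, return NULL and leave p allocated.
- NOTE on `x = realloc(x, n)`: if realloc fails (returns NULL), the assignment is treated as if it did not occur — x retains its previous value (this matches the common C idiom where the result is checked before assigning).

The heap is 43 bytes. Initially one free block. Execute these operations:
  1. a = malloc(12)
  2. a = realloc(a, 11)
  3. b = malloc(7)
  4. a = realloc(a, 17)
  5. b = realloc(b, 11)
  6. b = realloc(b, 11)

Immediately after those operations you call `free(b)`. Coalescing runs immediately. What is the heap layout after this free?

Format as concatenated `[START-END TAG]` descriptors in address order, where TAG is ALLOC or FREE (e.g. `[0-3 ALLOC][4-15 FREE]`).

Answer: [0-17 FREE][18-34 ALLOC][35-42 FREE]

Derivation:
Op 1: a = malloc(12) -> a = 0; heap: [0-11 ALLOC][12-42 FREE]
Op 2: a = realloc(a, 11) -> a = 0; heap: [0-10 ALLOC][11-42 FREE]
Op 3: b = malloc(7) -> b = 11; heap: [0-10 ALLOC][11-17 ALLOC][18-42 FREE]
Op 4: a = realloc(a, 17) -> a = 18; heap: [0-10 FREE][11-17 ALLOC][18-34 ALLOC][35-42 FREE]
Op 5: b = realloc(b, 11) -> b = 0; heap: [0-10 ALLOC][11-17 FREE][18-34 ALLOC][35-42 FREE]
Op 6: b = realloc(b, 11) -> b = 0; heap: [0-10 ALLOC][11-17 FREE][18-34 ALLOC][35-42 FREE]
free(b): b = 0 -> block [0-10 ALLOC]; mark free, coalesce with adjacent free neighbors -> [0-17 FREE][18-34 ALLOC][35-42 FREE]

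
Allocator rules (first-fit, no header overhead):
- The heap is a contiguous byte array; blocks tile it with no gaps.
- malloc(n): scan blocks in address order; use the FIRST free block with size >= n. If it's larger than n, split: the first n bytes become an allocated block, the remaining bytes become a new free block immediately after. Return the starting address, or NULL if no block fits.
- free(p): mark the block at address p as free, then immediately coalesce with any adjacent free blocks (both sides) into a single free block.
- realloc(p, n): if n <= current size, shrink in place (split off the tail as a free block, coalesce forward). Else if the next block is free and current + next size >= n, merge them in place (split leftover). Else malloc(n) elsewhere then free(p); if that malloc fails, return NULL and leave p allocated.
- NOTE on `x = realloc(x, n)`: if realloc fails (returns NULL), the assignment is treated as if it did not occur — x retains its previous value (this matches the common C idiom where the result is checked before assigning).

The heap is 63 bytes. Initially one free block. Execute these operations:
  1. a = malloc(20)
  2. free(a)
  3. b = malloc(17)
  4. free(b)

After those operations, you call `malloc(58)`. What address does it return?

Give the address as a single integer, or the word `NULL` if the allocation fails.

Op 1: a = malloc(20) -> a = 0; heap: [0-19 ALLOC][20-62 FREE]
Op 2: free(a) -> (freed a); heap: [0-62 FREE]
Op 3: b = malloc(17) -> b = 0; heap: [0-16 ALLOC][17-62 FREE]
Op 4: free(b) -> (freed b); heap: [0-62 FREE]
malloc(58): first-fit scan over [0-62 FREE] -> 0

Answer: 0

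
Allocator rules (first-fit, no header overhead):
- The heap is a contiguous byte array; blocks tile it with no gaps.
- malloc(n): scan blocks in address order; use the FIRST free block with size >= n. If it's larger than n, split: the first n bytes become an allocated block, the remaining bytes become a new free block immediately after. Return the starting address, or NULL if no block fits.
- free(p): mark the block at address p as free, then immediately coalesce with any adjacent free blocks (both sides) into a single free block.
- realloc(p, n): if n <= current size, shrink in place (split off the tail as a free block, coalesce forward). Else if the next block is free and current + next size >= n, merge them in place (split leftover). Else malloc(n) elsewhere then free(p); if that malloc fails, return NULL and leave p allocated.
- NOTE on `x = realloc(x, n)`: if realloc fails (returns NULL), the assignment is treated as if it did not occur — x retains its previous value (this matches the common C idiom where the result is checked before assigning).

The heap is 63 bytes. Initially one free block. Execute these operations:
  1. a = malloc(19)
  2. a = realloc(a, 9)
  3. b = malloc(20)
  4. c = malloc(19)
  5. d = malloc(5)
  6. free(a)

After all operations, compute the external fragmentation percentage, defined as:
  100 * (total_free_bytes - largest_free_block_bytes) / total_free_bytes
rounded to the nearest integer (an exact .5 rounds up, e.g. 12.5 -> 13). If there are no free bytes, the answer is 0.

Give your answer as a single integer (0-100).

Answer: 47

Derivation:
Op 1: a = malloc(19) -> a = 0; heap: [0-18 ALLOC][19-62 FREE]
Op 2: a = realloc(a, 9) -> a = 0; heap: [0-8 ALLOC][9-62 FREE]
Op 3: b = malloc(20) -> b = 9; heap: [0-8 ALLOC][9-28 ALLOC][29-62 FREE]
Op 4: c = malloc(19) -> c = 29; heap: [0-8 ALLOC][9-28 ALLOC][29-47 ALLOC][48-62 FREE]
Op 5: d = malloc(5) -> d = 48; heap: [0-8 ALLOC][9-28 ALLOC][29-47 ALLOC][48-52 ALLOC][53-62 FREE]
Op 6: free(a) -> (freed a); heap: [0-8 FREE][9-28 ALLOC][29-47 ALLOC][48-52 ALLOC][53-62 FREE]
Free blocks: [9 10] total_free=19 largest=10 -> 100*(19-10)/19 = 900/19 ≈ 47.368 -> rounds to 47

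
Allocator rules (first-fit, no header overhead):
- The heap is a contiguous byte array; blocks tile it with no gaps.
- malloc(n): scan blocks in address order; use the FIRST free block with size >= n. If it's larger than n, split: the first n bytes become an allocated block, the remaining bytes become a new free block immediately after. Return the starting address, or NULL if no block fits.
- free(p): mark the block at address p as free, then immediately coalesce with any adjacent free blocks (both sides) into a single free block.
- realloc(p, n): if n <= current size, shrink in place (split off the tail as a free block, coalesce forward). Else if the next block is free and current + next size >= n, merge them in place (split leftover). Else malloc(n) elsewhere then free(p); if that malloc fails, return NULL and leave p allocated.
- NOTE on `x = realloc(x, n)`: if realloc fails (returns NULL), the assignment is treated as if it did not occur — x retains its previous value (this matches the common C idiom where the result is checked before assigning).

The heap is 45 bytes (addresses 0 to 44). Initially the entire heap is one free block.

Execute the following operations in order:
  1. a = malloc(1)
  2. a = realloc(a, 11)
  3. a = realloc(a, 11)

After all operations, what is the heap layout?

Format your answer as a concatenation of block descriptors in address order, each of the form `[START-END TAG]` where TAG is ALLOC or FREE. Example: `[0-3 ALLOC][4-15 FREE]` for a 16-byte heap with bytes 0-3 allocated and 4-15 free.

Answer: [0-10 ALLOC][11-44 FREE]

Derivation:
Op 1: a = malloc(1) -> a = 0; heap: [0-0 ALLOC][1-44 FREE]
Op 2: a = realloc(a, 11) -> a = 0; heap: [0-10 ALLOC][11-44 FREE]
Op 3: a = realloc(a, 11) -> a = 0; heap: [0-10 ALLOC][11-44 FREE]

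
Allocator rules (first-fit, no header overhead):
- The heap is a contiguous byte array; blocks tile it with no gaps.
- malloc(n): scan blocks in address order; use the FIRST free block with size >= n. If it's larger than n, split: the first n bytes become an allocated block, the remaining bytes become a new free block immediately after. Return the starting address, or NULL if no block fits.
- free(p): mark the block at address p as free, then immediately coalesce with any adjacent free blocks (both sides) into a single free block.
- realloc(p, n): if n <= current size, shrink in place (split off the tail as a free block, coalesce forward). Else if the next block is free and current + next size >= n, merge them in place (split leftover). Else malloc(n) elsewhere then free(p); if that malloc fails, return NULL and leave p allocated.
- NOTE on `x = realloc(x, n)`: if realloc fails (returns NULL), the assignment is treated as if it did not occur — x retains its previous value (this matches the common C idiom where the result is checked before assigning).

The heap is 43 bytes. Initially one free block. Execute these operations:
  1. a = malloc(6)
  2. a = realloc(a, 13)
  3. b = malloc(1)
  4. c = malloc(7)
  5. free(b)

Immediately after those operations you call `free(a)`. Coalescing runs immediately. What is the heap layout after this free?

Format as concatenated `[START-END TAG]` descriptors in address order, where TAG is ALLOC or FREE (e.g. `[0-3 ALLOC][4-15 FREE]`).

Answer: [0-13 FREE][14-20 ALLOC][21-42 FREE]

Derivation:
Op 1: a = malloc(6) -> a = 0; heap: [0-5 ALLOC][6-42 FREE]
Op 2: a = realloc(a, 13) -> a = 0; heap: [0-12 ALLOC][13-42 FREE]
Op 3: b = malloc(1) -> b = 13; heap: [0-12 ALLOC][13-13 ALLOC][14-42 FREE]
Op 4: c = malloc(7) -> c = 14; heap: [0-12 ALLOC][13-13 ALLOC][14-20 ALLOC][21-42 FREE]
Op 5: free(b) -> (freed b); heap: [0-12 ALLOC][13-13 FREE][14-20 ALLOC][21-42 FREE]
free(a): a = 0 -> block [0-12 ALLOC]; mark free, coalesce with adjacent free neighbors -> [0-13 FREE][14-20 ALLOC][21-42 FREE]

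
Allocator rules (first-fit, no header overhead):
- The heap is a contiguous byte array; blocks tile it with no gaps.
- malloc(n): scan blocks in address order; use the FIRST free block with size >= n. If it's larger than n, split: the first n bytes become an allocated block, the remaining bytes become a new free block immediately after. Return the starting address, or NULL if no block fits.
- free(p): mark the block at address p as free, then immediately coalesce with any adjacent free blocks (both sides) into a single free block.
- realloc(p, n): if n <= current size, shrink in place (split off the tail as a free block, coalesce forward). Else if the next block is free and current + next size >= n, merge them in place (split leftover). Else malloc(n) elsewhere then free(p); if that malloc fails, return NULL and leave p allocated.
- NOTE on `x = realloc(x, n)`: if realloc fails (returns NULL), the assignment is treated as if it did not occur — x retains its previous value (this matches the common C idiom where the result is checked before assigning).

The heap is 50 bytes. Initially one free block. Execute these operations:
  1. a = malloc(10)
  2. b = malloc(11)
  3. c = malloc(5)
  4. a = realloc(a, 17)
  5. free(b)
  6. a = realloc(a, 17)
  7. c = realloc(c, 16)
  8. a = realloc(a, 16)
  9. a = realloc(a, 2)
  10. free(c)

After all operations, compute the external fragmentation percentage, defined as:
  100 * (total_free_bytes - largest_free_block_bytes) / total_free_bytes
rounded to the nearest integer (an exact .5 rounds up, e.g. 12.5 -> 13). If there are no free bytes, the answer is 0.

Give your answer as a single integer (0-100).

Op 1: a = malloc(10) -> a = 0; heap: [0-9 ALLOC][10-49 FREE]
Op 2: b = malloc(11) -> b = 10; heap: [0-9 ALLOC][10-20 ALLOC][21-49 FREE]
Op 3: c = malloc(5) -> c = 21; heap: [0-9 ALLOC][10-20 ALLOC][21-25 ALLOC][26-49 FREE]
Op 4: a = realloc(a, 17) -> a = 26; heap: [0-9 FREE][10-20 ALLOC][21-25 ALLOC][26-42 ALLOC][43-49 FREE]
Op 5: free(b) -> (freed b); heap: [0-20 FREE][21-25 ALLOC][26-42 ALLOC][43-49 FREE]
Op 6: a = realloc(a, 17) -> a = 26; heap: [0-20 FREE][21-25 ALLOC][26-42 ALLOC][43-49 FREE]
Op 7: c = realloc(c, 16) -> c = 0; heap: [0-15 ALLOC][16-25 FREE][26-42 ALLOC][43-49 FREE]
Op 8: a = realloc(a, 16) -> a = 26; heap: [0-15 ALLOC][16-25 FREE][26-41 ALLOC][42-49 FREE]
Op 9: a = realloc(a, 2) -> a = 26; heap: [0-15 ALLOC][16-25 FREE][26-27 ALLOC][28-49 FREE]
Op 10: free(c) -> (freed c); heap: [0-25 FREE][26-27 ALLOC][28-49 FREE]
Free blocks: [26 22] total_free=48 largest=26 -> 100*(48-26)/48 = 2200/48 ≈ 45.833 -> rounds to 46

Answer: 46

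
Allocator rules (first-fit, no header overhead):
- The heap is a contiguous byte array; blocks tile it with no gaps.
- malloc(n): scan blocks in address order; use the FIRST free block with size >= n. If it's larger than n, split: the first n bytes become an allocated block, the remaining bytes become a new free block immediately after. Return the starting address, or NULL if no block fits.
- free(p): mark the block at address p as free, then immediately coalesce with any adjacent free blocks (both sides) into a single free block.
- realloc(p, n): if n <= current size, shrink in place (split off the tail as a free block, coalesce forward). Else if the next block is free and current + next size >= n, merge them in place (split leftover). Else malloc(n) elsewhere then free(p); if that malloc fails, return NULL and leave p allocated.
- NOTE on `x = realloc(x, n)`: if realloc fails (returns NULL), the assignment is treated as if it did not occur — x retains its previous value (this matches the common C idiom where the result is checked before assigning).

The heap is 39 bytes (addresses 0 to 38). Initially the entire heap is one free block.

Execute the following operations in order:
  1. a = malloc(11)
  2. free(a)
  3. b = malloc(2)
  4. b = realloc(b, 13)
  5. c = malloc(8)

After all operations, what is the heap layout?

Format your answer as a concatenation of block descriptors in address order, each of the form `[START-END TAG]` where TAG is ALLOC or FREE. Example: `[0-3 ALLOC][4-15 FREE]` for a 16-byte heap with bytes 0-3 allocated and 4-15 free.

Answer: [0-12 ALLOC][13-20 ALLOC][21-38 FREE]

Derivation:
Op 1: a = malloc(11) -> a = 0; heap: [0-10 ALLOC][11-38 FREE]
Op 2: free(a) -> (freed a); heap: [0-38 FREE]
Op 3: b = malloc(2) -> b = 0; heap: [0-1 ALLOC][2-38 FREE]
Op 4: b = realloc(b, 13) -> b = 0; heap: [0-12 ALLOC][13-38 FREE]
Op 5: c = malloc(8) -> c = 13; heap: [0-12 ALLOC][13-20 ALLOC][21-38 FREE]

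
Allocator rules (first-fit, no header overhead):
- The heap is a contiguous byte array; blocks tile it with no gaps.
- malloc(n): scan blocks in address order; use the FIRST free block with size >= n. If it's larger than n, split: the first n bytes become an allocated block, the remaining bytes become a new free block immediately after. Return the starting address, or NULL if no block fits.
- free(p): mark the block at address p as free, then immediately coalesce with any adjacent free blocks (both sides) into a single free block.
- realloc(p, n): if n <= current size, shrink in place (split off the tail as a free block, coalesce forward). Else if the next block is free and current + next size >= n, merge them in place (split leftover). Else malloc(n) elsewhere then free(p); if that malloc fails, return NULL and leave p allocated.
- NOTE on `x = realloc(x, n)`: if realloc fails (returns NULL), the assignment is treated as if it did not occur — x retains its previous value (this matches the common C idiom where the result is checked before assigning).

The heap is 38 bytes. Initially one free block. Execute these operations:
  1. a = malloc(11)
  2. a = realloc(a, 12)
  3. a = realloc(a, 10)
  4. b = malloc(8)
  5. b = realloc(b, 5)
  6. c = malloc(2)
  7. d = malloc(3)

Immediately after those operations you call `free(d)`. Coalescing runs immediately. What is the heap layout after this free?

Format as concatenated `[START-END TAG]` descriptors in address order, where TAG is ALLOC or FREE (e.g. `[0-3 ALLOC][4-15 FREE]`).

Answer: [0-9 ALLOC][10-14 ALLOC][15-16 ALLOC][17-37 FREE]

Derivation:
Op 1: a = malloc(11) -> a = 0; heap: [0-10 ALLOC][11-37 FREE]
Op 2: a = realloc(a, 12) -> a = 0; heap: [0-11 ALLOC][12-37 FREE]
Op 3: a = realloc(a, 10) -> a = 0; heap: [0-9 ALLOC][10-37 FREE]
Op 4: b = malloc(8) -> b = 10; heap: [0-9 ALLOC][10-17 ALLOC][18-37 FREE]
Op 5: b = realloc(b, 5) -> b = 10; heap: [0-9 ALLOC][10-14 ALLOC][15-37 FREE]
Op 6: c = malloc(2) -> c = 15; heap: [0-9 ALLOC][10-14 ALLOC][15-16 ALLOC][17-37 FREE]
Op 7: d = malloc(3) -> d = 17; heap: [0-9 ALLOC][10-14 ALLOC][15-16 ALLOC][17-19 ALLOC][20-37 FREE]
free(d): d = 17 -> block [17-19 ALLOC]; mark free, coalesce with adjacent free neighbors -> [0-9 ALLOC][10-14 ALLOC][15-16 ALLOC][17-37 FREE]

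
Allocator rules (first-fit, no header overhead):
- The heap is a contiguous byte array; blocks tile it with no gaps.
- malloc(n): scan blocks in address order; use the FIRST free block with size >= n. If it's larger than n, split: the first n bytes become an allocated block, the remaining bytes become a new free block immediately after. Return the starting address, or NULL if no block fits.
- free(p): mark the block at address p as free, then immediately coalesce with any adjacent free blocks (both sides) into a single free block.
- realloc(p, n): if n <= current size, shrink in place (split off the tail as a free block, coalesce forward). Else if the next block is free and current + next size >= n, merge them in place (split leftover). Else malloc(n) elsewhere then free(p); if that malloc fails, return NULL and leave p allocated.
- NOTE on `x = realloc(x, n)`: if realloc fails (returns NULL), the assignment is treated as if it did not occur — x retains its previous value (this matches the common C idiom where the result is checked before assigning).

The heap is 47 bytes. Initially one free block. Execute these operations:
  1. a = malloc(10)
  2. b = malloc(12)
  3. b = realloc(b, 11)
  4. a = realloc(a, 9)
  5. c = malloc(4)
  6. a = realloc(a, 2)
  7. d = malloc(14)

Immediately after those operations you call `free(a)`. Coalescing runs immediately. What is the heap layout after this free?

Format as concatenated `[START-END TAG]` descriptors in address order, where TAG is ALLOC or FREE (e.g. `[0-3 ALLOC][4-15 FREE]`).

Answer: [0-9 FREE][10-20 ALLOC][21-24 ALLOC][25-38 ALLOC][39-46 FREE]

Derivation:
Op 1: a = malloc(10) -> a = 0; heap: [0-9 ALLOC][10-46 FREE]
Op 2: b = malloc(12) -> b = 10; heap: [0-9 ALLOC][10-21 ALLOC][22-46 FREE]
Op 3: b = realloc(b, 11) -> b = 10; heap: [0-9 ALLOC][10-20 ALLOC][21-46 FREE]
Op 4: a = realloc(a, 9) -> a = 0; heap: [0-8 ALLOC][9-9 FREE][10-20 ALLOC][21-46 FREE]
Op 5: c = malloc(4) -> c = 21; heap: [0-8 ALLOC][9-9 FREE][10-20 ALLOC][21-24 ALLOC][25-46 FREE]
Op 6: a = realloc(a, 2) -> a = 0; heap: [0-1 ALLOC][2-9 FREE][10-20 ALLOC][21-24 ALLOC][25-46 FREE]
Op 7: d = malloc(14) -> d = 25; heap: [0-1 ALLOC][2-9 FREE][10-20 ALLOC][21-24 ALLOC][25-38 ALLOC][39-46 FREE]
free(a): a = 0 -> block [0-1 ALLOC]; mark free, coalesce with adjacent free neighbors -> [0-9 FREE][10-20 ALLOC][21-24 ALLOC][25-38 ALLOC][39-46 FREE]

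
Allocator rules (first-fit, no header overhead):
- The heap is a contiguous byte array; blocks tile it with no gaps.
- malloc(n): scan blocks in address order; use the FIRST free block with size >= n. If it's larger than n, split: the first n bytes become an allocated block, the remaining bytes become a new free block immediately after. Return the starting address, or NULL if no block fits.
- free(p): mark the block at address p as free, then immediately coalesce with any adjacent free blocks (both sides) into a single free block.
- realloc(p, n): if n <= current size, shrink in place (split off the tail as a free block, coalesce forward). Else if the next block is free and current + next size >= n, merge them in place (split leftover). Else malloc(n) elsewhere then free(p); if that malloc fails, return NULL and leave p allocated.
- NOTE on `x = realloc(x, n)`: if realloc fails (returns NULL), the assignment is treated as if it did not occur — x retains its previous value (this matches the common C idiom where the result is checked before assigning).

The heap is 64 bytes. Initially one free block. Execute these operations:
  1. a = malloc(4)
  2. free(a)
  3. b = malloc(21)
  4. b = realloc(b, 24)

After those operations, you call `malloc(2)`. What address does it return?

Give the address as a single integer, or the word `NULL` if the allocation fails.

Answer: 24

Derivation:
Op 1: a = malloc(4) -> a = 0; heap: [0-3 ALLOC][4-63 FREE]
Op 2: free(a) -> (freed a); heap: [0-63 FREE]
Op 3: b = malloc(21) -> b = 0; heap: [0-20 ALLOC][21-63 FREE]
Op 4: b = realloc(b, 24) -> b = 0; heap: [0-23 ALLOC][24-63 FREE]
malloc(2): first-fit scan over [0-23 ALLOC][24-63 FREE] -> 24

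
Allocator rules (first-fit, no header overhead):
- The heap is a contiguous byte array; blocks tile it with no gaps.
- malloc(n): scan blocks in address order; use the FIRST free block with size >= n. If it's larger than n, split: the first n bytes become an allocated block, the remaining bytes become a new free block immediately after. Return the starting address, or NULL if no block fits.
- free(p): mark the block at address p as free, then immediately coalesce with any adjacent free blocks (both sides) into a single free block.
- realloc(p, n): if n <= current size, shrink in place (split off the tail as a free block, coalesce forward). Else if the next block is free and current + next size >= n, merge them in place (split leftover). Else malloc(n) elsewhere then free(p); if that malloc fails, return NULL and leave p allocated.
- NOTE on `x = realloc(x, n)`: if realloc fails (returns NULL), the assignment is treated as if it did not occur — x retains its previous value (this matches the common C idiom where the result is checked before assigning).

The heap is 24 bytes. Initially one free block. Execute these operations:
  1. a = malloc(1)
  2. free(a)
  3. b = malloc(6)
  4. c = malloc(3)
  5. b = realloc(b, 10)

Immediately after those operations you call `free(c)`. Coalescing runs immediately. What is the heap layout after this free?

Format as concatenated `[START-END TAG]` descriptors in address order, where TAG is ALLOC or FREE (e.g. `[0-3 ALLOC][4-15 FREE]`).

Answer: [0-8 FREE][9-18 ALLOC][19-23 FREE]

Derivation:
Op 1: a = malloc(1) -> a = 0; heap: [0-0 ALLOC][1-23 FREE]
Op 2: free(a) -> (freed a); heap: [0-23 FREE]
Op 3: b = malloc(6) -> b = 0; heap: [0-5 ALLOC][6-23 FREE]
Op 4: c = malloc(3) -> c = 6; heap: [0-5 ALLOC][6-8 ALLOC][9-23 FREE]
Op 5: b = realloc(b, 10) -> b = 9; heap: [0-5 FREE][6-8 ALLOC][9-18 ALLOC][19-23 FREE]
free(c): c = 6 -> block [6-8 ALLOC]; mark free, coalesce with adjacent free neighbors -> [0-8 FREE][9-18 ALLOC][19-23 FREE]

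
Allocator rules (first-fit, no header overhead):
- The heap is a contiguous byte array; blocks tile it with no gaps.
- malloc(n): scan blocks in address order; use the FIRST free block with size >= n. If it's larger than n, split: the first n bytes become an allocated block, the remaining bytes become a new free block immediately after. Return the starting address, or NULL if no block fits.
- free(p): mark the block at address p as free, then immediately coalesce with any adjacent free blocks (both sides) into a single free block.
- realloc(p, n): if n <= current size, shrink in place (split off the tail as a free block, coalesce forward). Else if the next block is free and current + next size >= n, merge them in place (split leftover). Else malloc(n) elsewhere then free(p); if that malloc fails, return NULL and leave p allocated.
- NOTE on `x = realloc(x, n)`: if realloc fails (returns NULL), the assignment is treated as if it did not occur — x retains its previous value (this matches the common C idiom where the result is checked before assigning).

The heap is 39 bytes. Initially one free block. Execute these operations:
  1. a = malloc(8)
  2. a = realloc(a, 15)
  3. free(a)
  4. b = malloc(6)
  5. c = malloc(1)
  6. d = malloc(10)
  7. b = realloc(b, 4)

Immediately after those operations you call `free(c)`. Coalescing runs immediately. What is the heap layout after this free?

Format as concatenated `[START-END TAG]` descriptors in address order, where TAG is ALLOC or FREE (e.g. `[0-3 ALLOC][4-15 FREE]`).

Op 1: a = malloc(8) -> a = 0; heap: [0-7 ALLOC][8-38 FREE]
Op 2: a = realloc(a, 15) -> a = 0; heap: [0-14 ALLOC][15-38 FREE]
Op 3: free(a) -> (freed a); heap: [0-38 FREE]
Op 4: b = malloc(6) -> b = 0; heap: [0-5 ALLOC][6-38 FREE]
Op 5: c = malloc(1) -> c = 6; heap: [0-5 ALLOC][6-6 ALLOC][7-38 FREE]
Op 6: d = malloc(10) -> d = 7; heap: [0-5 ALLOC][6-6 ALLOC][7-16 ALLOC][17-38 FREE]
Op 7: b = realloc(b, 4) -> b = 0; heap: [0-3 ALLOC][4-5 FREE][6-6 ALLOC][7-16 ALLOC][17-38 FREE]
free(c): c = 6 -> block [6-6 ALLOC]; mark free, coalesce with adjacent free neighbors -> [0-3 ALLOC][4-6 FREE][7-16 ALLOC][17-38 FREE]

Answer: [0-3 ALLOC][4-6 FREE][7-16 ALLOC][17-38 FREE]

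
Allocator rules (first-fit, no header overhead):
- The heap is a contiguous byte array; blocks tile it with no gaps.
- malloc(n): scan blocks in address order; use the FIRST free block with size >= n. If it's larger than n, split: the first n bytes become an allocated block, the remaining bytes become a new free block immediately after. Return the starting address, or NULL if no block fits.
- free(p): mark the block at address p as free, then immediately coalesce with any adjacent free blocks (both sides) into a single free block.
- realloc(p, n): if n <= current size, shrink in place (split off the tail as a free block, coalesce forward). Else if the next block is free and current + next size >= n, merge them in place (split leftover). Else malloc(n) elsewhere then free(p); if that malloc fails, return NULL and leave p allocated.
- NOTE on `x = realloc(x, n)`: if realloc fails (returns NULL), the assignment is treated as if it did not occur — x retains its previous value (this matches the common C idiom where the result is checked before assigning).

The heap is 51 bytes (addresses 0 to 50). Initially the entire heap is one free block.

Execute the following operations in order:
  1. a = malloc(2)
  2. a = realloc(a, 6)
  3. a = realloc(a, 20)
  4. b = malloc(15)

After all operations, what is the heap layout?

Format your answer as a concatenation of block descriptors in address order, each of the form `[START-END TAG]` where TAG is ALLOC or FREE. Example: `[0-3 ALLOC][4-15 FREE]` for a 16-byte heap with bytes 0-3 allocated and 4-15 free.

Op 1: a = malloc(2) -> a = 0; heap: [0-1 ALLOC][2-50 FREE]
Op 2: a = realloc(a, 6) -> a = 0; heap: [0-5 ALLOC][6-50 FREE]
Op 3: a = realloc(a, 20) -> a = 0; heap: [0-19 ALLOC][20-50 FREE]
Op 4: b = malloc(15) -> b = 20; heap: [0-19 ALLOC][20-34 ALLOC][35-50 FREE]

Answer: [0-19 ALLOC][20-34 ALLOC][35-50 FREE]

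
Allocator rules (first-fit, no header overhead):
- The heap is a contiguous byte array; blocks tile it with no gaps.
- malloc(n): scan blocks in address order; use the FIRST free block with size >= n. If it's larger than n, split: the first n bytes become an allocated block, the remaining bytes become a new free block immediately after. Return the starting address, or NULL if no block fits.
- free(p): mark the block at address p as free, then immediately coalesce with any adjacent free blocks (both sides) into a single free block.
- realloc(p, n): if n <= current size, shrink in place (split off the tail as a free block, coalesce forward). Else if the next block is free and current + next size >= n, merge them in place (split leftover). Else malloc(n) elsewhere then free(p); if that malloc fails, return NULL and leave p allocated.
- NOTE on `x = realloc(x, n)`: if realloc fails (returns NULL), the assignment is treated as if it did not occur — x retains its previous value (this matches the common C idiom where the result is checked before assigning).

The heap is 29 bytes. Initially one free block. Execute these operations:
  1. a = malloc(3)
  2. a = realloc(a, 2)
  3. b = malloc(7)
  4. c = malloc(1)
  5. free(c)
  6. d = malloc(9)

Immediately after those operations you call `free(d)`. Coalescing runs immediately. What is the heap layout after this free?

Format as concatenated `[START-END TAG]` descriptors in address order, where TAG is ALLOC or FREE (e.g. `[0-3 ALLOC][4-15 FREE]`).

Answer: [0-1 ALLOC][2-8 ALLOC][9-28 FREE]

Derivation:
Op 1: a = malloc(3) -> a = 0; heap: [0-2 ALLOC][3-28 FREE]
Op 2: a = realloc(a, 2) -> a = 0; heap: [0-1 ALLOC][2-28 FREE]
Op 3: b = malloc(7) -> b = 2; heap: [0-1 ALLOC][2-8 ALLOC][9-28 FREE]
Op 4: c = malloc(1) -> c = 9; heap: [0-1 ALLOC][2-8 ALLOC][9-9 ALLOC][10-28 FREE]
Op 5: free(c) -> (freed c); heap: [0-1 ALLOC][2-8 ALLOC][9-28 FREE]
Op 6: d = malloc(9) -> d = 9; heap: [0-1 ALLOC][2-8 ALLOC][9-17 ALLOC][18-28 FREE]
free(d): d = 9 -> block [9-17 ALLOC]; mark free, coalesce with adjacent free neighbors -> [0-1 ALLOC][2-8 ALLOC][9-28 FREE]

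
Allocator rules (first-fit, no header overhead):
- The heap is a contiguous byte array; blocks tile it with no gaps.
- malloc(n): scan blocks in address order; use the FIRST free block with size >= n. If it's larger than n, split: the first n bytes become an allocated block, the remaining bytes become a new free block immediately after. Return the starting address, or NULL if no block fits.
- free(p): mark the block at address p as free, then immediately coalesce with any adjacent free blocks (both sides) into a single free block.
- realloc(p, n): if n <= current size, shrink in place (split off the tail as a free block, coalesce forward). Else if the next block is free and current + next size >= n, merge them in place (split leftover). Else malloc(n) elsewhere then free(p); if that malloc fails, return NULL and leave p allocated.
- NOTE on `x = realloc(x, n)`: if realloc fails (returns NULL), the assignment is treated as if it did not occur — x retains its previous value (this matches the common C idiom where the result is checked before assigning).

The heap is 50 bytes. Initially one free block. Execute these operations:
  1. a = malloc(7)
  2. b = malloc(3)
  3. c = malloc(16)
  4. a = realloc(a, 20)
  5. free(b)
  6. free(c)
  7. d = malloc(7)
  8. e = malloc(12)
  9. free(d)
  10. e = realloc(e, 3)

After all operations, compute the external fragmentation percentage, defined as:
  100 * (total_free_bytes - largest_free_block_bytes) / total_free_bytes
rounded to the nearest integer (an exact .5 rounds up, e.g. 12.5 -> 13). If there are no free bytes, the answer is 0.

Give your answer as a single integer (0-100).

Answer: 41

Derivation:
Op 1: a = malloc(7) -> a = 0; heap: [0-6 ALLOC][7-49 FREE]
Op 2: b = malloc(3) -> b = 7; heap: [0-6 ALLOC][7-9 ALLOC][10-49 FREE]
Op 3: c = malloc(16) -> c = 10; heap: [0-6 ALLOC][7-9 ALLOC][10-25 ALLOC][26-49 FREE]
Op 4: a = realloc(a, 20) -> a = 26; heap: [0-6 FREE][7-9 ALLOC][10-25 ALLOC][26-45 ALLOC][46-49 FREE]
Op 5: free(b) -> (freed b); heap: [0-9 FREE][10-25 ALLOC][26-45 ALLOC][46-49 FREE]
Op 6: free(c) -> (freed c); heap: [0-25 FREE][26-45 ALLOC][46-49 FREE]
Op 7: d = malloc(7) -> d = 0; heap: [0-6 ALLOC][7-25 FREE][26-45 ALLOC][46-49 FREE]
Op 8: e = malloc(12) -> e = 7; heap: [0-6 ALLOC][7-18 ALLOC][19-25 FREE][26-45 ALLOC][46-49 FREE]
Op 9: free(d) -> (freed d); heap: [0-6 FREE][7-18 ALLOC][19-25 FREE][26-45 ALLOC][46-49 FREE]
Op 10: e = realloc(e, 3) -> e = 7; heap: [0-6 FREE][7-9 ALLOC][10-25 FREE][26-45 ALLOC][46-49 FREE]
Free blocks: [7 16 4] total_free=27 largest=16 -> 100*(27-16)/27 = 1100/27 ≈ 40.741 -> rounds to 41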